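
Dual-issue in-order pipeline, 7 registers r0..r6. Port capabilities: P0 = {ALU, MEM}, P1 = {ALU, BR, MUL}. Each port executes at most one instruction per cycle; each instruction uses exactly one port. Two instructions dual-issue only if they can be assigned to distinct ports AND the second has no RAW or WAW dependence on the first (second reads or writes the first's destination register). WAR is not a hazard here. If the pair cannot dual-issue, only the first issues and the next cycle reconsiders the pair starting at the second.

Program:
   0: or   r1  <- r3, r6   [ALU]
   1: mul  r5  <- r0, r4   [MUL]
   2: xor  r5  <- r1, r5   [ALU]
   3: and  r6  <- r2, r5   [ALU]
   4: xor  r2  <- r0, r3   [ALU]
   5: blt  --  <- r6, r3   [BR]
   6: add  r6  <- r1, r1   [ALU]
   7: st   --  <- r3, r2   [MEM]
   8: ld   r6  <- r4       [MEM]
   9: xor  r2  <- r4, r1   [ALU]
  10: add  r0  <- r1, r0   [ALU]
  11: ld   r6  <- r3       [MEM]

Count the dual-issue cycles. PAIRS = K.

PAIRS = 5

c0: i0/i1 or.ALU mul.MUL  2-wide
c1: i2 xor.ALU  RAW r5
c2: i3/i4 and.ALU xor.ALU  2-wide
c3: i5/i6 blt.BR add.ALU  2-wide
c4: i7 st.MEM  no-port MEM/MEM
c5: i8/i9 ld.MEM xor.ALU  2-wide
c6: i10/i11 add.ALU ld.MEM  2-wide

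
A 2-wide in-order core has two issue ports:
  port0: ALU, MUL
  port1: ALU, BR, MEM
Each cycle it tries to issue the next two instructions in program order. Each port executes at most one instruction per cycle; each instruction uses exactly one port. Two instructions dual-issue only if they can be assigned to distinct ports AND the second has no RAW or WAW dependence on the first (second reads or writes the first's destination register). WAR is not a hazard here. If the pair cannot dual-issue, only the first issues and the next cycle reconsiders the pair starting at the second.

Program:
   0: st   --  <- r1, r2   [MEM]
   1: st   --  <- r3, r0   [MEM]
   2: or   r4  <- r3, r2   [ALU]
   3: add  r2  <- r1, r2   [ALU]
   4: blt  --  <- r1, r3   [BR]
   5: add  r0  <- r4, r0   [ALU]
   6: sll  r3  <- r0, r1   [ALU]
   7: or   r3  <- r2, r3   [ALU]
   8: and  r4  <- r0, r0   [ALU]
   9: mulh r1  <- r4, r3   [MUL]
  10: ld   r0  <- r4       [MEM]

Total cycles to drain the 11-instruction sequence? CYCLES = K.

t=0 i0:st.MEM ; no-port MEM/MEM
t=1 i1+i2:st.MEM or.ALU ; dual
t=2 i3+i4:add.ALU blt.BR ; dual
t=3 i5:add.ALU ; RAW r0
t=4 i6:sll.ALU ; RAW+WAW r3
t=5 i7+i8:or.ALU and.ALU ; dual
t=6 i9+i10:mulh.MUL ld.MEM ; dual

CYCLES = 7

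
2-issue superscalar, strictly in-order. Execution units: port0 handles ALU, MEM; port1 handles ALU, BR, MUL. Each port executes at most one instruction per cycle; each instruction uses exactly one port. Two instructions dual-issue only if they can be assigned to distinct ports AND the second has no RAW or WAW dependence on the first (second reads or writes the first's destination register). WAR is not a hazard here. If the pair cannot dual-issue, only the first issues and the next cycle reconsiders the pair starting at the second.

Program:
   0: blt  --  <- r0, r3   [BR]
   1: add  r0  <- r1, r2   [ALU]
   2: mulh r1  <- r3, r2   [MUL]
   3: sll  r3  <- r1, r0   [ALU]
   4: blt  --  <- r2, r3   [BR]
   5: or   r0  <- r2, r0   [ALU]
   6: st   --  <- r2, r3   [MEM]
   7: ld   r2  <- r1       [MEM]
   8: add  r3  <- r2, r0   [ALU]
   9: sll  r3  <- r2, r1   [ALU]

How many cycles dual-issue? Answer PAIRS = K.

  cy0 -> i0+i1 (blt.BR/add.ALU) 2-wide
  cy1 -> i2 (mulh.MUL) RAW r1
  cy2 -> i3 (sll.ALU) RAW r3
  cy3 -> i4+i5 (blt.BR/or.ALU) 2-wide
  cy4 -> i6 (st.MEM) no-port MEM/MEM
  cy5 -> i7 (ld.MEM) RAW r2
  cy6 -> i8 (add.ALU) WAW r3
  cy7 -> i9 (sll.ALU) tail

PAIRS = 2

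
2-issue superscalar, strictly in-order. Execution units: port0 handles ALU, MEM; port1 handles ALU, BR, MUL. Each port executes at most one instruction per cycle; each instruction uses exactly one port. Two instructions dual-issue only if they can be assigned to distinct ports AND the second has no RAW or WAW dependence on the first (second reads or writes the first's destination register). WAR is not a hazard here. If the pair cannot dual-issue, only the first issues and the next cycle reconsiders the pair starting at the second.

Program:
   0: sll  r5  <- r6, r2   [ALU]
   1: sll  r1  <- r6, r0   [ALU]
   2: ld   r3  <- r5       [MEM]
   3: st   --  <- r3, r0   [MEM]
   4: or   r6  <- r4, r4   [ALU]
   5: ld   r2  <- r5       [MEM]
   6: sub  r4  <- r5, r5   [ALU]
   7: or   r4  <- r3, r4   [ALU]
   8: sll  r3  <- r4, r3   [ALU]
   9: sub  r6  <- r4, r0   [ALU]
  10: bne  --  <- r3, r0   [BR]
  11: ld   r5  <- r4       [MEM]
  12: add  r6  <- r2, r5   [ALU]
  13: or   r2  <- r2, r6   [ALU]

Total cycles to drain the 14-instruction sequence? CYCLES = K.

CYCLES = 9

[0] i0&i1  sll sll  -- pair
[1] i2  ld  -- no-port MEM/MEM
[2] i3&i4  st or  -- pair
[3] i5&i6  ld sub  -- pair
[4] i7  or  -- RAW r4
[5] i8&i9  sll sub  -- pair
[6] i10&i11  bne ld  -- pair
[7] i12  add  -- RAW r6
[8] i13  or  -- tail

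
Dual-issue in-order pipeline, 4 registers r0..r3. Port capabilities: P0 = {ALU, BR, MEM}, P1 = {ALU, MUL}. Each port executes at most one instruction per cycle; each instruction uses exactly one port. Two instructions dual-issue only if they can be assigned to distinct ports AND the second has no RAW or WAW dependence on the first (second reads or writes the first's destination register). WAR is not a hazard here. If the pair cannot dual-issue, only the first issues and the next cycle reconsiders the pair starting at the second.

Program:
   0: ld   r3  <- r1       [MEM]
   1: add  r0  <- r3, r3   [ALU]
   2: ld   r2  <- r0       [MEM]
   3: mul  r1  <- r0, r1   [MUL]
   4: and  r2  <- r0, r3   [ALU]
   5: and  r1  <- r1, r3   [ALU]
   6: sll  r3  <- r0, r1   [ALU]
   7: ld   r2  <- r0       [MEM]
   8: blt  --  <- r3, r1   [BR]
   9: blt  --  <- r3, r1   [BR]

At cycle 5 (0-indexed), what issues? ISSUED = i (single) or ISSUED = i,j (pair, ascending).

ISSUED = 8

t=0 i0:ld.MEM ; RAW r3
t=1 i1:add.ALU ; RAW r0
t=2 i2/i3:ld.MEM/mul.MUL ; 2-wide
t=3 i4/i5:and.ALU/and.ALU ; 2-wide
t=4 i6/i7:sll.ALU/ld.MEM ; 2-wide
t=5 i8:blt.BR ; no-port BR/BR
t=6 i9:blt.BR ; tail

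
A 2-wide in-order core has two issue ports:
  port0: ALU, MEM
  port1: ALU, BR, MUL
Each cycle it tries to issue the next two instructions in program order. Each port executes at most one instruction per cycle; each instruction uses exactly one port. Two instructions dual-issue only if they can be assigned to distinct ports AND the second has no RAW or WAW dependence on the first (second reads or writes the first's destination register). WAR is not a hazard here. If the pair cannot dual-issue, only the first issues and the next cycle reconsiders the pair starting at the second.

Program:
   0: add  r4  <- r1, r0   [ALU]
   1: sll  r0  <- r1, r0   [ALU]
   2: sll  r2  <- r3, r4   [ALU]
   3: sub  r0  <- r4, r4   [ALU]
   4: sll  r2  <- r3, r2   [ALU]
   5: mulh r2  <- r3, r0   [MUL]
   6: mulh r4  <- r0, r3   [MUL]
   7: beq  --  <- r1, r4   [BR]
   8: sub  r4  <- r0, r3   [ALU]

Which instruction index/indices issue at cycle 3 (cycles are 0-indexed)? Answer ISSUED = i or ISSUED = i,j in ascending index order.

ISSUED = 5

  cy0 -> i0/i1 (add.ALU+sll.ALU) 2-wide
  cy1 -> i2/i3 (sll.ALU+sub.ALU) 2-wide
  cy2 -> i4 (sll.ALU) WAW r2
  cy3 -> i5 (mulh.MUL) no-port MUL/MUL
  cy4 -> i6 (mulh.MUL) no-port MUL/BR
  cy5 -> i7/i8 (beq.BR+sub.ALU) 2-wide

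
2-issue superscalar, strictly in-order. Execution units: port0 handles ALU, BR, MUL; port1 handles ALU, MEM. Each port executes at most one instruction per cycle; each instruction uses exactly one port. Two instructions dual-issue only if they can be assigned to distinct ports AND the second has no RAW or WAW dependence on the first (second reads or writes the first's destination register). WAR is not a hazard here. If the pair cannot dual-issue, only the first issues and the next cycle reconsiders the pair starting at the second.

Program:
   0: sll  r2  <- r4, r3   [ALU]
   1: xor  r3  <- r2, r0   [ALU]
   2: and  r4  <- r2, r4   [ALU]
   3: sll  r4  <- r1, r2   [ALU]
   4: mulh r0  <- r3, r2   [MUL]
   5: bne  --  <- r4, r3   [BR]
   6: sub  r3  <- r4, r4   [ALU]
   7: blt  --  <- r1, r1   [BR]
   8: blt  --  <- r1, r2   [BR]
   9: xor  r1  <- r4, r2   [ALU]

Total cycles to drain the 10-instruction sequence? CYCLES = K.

#0 head=0: sll i0 RAW r2
#1 head=1: xor;and i1,i2 pair
#2 head=3: sll;mulh i3,i4 pair
#3 head=5: bne;sub i5,i6 pair
#4 head=7: blt i7 no-port BR/BR
#5 head=8: blt;xor i8,i9 pair

CYCLES = 6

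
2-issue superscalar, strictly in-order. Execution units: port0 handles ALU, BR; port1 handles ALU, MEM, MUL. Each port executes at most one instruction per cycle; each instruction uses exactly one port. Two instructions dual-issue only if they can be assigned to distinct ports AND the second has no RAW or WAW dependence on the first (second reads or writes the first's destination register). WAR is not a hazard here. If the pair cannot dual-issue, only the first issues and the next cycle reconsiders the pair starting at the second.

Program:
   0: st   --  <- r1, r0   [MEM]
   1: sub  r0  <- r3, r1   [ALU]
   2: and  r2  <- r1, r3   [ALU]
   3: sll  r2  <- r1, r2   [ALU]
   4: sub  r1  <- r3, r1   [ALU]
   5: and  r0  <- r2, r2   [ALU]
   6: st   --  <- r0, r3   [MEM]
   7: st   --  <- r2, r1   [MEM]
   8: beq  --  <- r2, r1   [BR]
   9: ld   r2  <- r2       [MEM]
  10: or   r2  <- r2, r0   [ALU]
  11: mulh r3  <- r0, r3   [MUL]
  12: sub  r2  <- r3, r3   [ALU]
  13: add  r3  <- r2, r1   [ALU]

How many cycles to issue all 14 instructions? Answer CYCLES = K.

CYCLES = 10

t=0 i0/i1:st/sub ; pair
t=1 i2:and ; RAW+WAW r2
t=2 i3/i4:sll/sub ; pair
t=3 i5:and ; RAW r0
t=4 i6:st ; no-port MEM/MEM
t=5 i7/i8:st/beq ; pair
t=6 i9:ld ; RAW+WAW r2
t=7 i10/i11:or/mulh ; pair
t=8 i12:sub ; RAW r2
t=9 i13:add ; tail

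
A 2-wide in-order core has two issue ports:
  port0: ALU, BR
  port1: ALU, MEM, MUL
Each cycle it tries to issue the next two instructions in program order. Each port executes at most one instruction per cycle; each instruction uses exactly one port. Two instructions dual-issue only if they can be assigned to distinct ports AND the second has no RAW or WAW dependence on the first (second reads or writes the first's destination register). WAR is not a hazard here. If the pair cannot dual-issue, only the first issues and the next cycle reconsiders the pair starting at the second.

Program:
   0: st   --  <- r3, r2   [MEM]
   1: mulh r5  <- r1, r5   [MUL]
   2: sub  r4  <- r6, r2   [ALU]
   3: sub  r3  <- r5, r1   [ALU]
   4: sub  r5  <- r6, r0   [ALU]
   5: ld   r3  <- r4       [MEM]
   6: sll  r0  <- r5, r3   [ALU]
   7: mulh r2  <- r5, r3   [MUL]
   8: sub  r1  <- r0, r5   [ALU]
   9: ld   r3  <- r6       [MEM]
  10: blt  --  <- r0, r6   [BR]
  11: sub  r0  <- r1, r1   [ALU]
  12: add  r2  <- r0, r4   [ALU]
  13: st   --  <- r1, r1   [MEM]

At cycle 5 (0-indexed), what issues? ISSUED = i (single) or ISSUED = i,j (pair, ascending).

t=0 i0:st.MEM ; no-port MEM/MUL
t=1 i1&i2:mulh.MUL;sub.ALU ; 2-wide
t=2 i3&i4:sub.ALU;sub.ALU ; 2-wide
t=3 i5:ld.MEM ; RAW r3
t=4 i6&i7:sll.ALU;mulh.MUL ; 2-wide
t=5 i8&i9:sub.ALU;ld.MEM ; 2-wide
t=6 i10&i11:blt.BR;sub.ALU ; 2-wide
t=7 i12&i13:add.ALU;st.MEM ; 2-wide

ISSUED = 8,9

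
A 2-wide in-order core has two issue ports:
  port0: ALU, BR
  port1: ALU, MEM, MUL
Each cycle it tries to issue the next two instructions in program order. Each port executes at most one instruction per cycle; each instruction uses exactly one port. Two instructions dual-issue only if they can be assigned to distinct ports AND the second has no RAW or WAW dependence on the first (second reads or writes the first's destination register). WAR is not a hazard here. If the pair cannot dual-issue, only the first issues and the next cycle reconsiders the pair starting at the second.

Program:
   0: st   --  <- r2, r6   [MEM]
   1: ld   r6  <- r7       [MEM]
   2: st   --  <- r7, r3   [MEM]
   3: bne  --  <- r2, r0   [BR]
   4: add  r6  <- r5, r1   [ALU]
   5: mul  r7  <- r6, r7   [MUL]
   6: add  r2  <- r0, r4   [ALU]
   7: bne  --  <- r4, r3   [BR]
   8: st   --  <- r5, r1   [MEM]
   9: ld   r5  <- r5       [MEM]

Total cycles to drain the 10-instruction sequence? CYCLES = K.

  cy0 -> i0 (st) no-port MEM/MEM
  cy1 -> i1 (ld) no-port MEM/MEM
  cy2 -> i2/i3 (st bne) pair
  cy3 -> i4 (add) RAW r6
  cy4 -> i5/i6 (mul add) pair
  cy5 -> i7/i8 (bne st) pair
  cy6 -> i9 (ld) tail

CYCLES = 7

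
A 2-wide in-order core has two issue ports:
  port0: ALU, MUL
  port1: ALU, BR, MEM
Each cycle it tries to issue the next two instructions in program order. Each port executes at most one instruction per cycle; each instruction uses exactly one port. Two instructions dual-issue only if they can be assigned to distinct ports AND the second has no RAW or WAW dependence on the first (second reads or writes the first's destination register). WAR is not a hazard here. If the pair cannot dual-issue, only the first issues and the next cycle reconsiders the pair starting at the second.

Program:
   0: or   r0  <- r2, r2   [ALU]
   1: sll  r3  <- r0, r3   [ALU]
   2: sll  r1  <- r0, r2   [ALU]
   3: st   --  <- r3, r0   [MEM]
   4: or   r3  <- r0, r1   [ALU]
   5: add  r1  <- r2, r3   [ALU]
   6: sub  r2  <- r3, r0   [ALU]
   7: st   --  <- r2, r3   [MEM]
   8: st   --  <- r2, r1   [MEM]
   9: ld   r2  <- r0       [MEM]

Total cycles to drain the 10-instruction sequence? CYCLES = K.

CYCLES = 7

t=0 i0:or ; RAW r0
t=1 i1&i2:sll;sll ; 2-wide
t=2 i3&i4:st;or ; 2-wide
t=3 i5&i6:add;sub ; 2-wide
t=4 i7:st ; no-port MEM/MEM
t=5 i8:st ; no-port MEM/MEM
t=6 i9:ld ; tail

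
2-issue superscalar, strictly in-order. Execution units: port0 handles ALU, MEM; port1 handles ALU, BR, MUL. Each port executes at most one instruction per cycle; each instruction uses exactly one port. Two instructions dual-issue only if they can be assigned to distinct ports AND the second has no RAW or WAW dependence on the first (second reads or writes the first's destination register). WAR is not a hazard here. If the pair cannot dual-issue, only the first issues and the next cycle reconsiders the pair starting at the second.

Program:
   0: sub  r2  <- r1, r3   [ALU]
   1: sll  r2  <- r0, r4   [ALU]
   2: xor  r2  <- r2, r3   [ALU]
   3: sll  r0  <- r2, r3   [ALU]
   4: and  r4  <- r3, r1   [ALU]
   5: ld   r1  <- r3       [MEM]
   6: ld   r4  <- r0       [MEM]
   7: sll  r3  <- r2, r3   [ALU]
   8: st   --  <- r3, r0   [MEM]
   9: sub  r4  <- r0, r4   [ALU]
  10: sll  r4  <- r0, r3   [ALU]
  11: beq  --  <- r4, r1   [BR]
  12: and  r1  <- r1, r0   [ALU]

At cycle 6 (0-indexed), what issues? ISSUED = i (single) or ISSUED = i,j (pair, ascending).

ISSUED = 8,9

[0] i0  sub.ALU  -- WAW r2
[1] i1  sll.ALU  -- RAW+WAW r2
[2] i2  xor.ALU  -- RAW r2
[3] i3,i4  sll.ALU;and.ALU  -- pair
[4] i5  ld.MEM  -- no-port MEM/MEM
[5] i6,i7  ld.MEM;sll.ALU  -- pair
[6] i8,i9  st.MEM;sub.ALU  -- pair
[7] i10  sll.ALU  -- RAW r4
[8] i11,i12  beq.BR;and.ALU  -- pair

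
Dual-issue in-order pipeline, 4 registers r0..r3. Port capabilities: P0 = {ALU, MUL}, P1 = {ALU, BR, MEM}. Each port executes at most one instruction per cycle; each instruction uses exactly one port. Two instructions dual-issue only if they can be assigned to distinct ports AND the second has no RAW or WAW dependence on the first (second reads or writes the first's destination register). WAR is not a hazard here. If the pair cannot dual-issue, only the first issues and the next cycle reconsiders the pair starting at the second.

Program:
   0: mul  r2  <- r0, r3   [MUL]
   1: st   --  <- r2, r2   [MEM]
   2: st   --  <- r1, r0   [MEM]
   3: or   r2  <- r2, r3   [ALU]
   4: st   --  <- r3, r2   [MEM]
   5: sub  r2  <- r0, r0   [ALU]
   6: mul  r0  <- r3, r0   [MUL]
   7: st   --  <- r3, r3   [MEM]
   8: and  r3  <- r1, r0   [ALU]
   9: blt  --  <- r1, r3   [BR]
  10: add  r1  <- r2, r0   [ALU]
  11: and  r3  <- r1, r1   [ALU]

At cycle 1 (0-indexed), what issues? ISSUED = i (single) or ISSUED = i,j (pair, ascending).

c0: i0 mul  RAW r2
c1: i1 st  no-port MEM/MEM
c2: i2+i3 st or  dual
c3: i4+i5 st sub  dual
c4: i6+i7 mul st  dual
c5: i8 and  RAW r3
c6: i9+i10 blt add  dual
c7: i11 and  tail

ISSUED = 1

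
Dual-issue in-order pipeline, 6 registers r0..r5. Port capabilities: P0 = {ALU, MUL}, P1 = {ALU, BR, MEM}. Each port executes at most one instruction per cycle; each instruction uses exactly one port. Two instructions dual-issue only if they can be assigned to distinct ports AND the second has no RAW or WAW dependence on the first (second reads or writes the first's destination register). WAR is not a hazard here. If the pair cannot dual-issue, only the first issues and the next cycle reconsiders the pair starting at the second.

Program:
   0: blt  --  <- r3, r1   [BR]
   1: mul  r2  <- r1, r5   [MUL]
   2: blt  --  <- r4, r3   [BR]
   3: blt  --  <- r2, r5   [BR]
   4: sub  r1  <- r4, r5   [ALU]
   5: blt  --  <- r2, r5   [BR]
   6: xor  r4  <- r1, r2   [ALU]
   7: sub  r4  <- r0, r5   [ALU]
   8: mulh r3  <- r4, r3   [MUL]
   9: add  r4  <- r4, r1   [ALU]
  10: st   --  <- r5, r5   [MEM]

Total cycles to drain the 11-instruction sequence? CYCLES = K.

  cy0 -> i0+i1 (blt.BR/mul.MUL) dual
  cy1 -> i2 (blt.BR) no-port BR/BR
  cy2 -> i3+i4 (blt.BR/sub.ALU) dual
  cy3 -> i5+i6 (blt.BR/xor.ALU) dual
  cy4 -> i7 (sub.ALU) RAW r4
  cy5 -> i8+i9 (mulh.MUL/add.ALU) dual
  cy6 -> i10 (st.MEM) tail

CYCLES = 7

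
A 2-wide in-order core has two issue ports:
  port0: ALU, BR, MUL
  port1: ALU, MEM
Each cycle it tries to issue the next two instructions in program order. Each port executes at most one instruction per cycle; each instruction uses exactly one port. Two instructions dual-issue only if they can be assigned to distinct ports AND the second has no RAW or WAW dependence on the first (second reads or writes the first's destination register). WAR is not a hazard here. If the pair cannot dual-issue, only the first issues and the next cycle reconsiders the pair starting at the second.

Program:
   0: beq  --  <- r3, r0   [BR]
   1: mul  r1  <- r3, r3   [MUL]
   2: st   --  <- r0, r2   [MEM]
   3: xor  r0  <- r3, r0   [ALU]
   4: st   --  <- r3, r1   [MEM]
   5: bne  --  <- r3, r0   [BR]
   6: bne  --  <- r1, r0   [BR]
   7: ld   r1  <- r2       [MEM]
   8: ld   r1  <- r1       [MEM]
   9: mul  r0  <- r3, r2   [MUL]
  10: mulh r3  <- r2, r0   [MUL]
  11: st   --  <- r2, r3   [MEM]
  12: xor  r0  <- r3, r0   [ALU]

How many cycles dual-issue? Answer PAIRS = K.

PAIRS = 5

0. beq.BR @i0  | no-port BR/MUL
1. mul.MUL/st.MEM @i1/i2  | dual
2. xor.ALU/st.MEM @i3/i4  | dual
3. bne.BR @i5  | no-port BR/BR
4. bne.BR/ld.MEM @i6/i7  | dual
5. ld.MEM/mul.MUL @i8/i9  | dual
6. mulh.MUL @i10  | RAW r3
7. st.MEM/xor.ALU @i11/i12  | dual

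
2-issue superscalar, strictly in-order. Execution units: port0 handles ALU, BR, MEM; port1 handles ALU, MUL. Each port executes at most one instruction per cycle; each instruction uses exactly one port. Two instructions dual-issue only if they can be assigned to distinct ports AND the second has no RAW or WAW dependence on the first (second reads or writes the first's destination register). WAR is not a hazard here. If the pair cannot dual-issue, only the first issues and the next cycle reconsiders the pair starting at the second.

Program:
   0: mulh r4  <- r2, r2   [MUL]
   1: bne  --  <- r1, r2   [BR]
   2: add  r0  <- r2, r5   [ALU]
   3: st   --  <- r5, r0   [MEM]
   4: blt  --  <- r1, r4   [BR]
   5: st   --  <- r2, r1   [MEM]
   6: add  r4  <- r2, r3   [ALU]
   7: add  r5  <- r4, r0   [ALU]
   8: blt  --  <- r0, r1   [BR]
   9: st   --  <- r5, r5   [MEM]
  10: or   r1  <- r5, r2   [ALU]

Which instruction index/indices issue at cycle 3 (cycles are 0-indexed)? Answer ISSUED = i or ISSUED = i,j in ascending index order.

ISSUED = 4

c0: i0,i1 mulh;bne  dual
c1: i2 add  RAW r0
c2: i3 st  no-port MEM/BR
c3: i4 blt  no-port BR/MEM
c4: i5,i6 st;add  dual
c5: i7,i8 add;blt  dual
c6: i9,i10 st;or  dual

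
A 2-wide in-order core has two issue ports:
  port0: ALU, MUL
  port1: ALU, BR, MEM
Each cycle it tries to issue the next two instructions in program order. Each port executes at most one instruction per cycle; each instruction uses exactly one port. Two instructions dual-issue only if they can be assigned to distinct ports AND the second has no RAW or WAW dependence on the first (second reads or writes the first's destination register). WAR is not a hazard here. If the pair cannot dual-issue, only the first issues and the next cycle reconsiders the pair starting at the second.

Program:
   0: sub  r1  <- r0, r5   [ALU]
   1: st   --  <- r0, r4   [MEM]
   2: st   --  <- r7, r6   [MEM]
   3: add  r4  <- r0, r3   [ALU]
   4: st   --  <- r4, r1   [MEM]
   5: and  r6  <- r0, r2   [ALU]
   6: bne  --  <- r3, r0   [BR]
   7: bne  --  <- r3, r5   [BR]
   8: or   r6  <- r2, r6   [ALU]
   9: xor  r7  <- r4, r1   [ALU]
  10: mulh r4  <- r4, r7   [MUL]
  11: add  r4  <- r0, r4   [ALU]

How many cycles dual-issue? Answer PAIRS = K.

[0] i0/i1  sub;st  -- dual
[1] i2/i3  st;add  -- dual
[2] i4/i5  st;and  -- dual
[3] i6  bne  -- no-port BR/BR
[4] i7/i8  bne;or  -- dual
[5] i9  xor  -- RAW r7
[6] i10  mulh  -- RAW+WAW r4
[7] i11  add  -- tail

PAIRS = 4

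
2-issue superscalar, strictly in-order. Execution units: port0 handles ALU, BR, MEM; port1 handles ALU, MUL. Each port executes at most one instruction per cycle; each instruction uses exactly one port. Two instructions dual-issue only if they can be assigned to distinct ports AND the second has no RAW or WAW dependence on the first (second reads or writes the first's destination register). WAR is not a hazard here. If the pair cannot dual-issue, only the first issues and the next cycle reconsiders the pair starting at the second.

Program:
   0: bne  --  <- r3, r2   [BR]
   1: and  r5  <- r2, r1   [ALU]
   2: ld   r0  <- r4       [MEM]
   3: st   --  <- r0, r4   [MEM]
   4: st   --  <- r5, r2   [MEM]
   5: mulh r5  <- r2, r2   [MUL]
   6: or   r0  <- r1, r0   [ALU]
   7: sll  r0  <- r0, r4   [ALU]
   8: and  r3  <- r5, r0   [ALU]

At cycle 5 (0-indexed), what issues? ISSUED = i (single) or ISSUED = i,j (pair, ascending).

ISSUED = 7

t=0 i0/i1:bne.BR and.ALU ; 2-wide
t=1 i2:ld.MEM ; no-port MEM/MEM
t=2 i3:st.MEM ; no-port MEM/MEM
t=3 i4/i5:st.MEM mulh.MUL ; 2-wide
t=4 i6:or.ALU ; RAW+WAW r0
t=5 i7:sll.ALU ; RAW r0
t=6 i8:and.ALU ; tail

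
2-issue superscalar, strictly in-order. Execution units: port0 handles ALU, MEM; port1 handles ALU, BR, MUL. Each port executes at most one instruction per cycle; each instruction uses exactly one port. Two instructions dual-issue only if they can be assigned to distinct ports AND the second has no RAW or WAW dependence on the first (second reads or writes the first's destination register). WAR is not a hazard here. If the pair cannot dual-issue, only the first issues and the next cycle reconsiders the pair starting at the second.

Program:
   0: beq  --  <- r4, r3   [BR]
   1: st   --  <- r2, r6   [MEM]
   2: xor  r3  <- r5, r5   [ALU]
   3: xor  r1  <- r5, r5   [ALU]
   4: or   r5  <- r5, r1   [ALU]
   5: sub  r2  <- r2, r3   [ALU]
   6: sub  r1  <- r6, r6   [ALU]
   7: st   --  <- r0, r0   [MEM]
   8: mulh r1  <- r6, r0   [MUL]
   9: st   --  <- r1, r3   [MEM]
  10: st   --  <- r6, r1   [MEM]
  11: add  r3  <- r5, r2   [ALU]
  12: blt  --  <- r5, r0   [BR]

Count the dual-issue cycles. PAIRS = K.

[0] i0,i1  beq.BR;st.MEM  -- 2-wide
[1] i2,i3  xor.ALU;xor.ALU  -- 2-wide
[2] i4,i5  or.ALU;sub.ALU  -- 2-wide
[3] i6,i7  sub.ALU;st.MEM  -- 2-wide
[4] i8  mulh.MUL  -- RAW r1
[5] i9  st.MEM  -- no-port MEM/MEM
[6] i10,i11  st.MEM;add.ALU  -- 2-wide
[7] i12  blt.BR  -- tail

PAIRS = 5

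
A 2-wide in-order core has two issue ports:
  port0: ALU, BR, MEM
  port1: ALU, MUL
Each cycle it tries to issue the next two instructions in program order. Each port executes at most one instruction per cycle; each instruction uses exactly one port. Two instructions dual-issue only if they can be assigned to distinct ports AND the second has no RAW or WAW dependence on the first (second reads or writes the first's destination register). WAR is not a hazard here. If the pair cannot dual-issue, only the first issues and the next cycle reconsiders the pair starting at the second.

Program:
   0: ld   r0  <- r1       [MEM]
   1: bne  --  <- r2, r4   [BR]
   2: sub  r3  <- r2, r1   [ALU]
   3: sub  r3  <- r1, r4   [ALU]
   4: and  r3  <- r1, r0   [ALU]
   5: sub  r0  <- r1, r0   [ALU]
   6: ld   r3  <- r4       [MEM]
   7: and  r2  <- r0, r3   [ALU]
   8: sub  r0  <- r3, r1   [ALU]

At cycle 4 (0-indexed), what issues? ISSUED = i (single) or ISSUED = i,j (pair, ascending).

c0: i0 ld.MEM  no-port MEM/BR
c1: i1+i2 bne.BR sub.ALU  pair
c2: i3 sub.ALU  WAW r3
c3: i4+i5 and.ALU sub.ALU  pair
c4: i6 ld.MEM  RAW r3
c5: i7+i8 and.ALU sub.ALU  pair

ISSUED = 6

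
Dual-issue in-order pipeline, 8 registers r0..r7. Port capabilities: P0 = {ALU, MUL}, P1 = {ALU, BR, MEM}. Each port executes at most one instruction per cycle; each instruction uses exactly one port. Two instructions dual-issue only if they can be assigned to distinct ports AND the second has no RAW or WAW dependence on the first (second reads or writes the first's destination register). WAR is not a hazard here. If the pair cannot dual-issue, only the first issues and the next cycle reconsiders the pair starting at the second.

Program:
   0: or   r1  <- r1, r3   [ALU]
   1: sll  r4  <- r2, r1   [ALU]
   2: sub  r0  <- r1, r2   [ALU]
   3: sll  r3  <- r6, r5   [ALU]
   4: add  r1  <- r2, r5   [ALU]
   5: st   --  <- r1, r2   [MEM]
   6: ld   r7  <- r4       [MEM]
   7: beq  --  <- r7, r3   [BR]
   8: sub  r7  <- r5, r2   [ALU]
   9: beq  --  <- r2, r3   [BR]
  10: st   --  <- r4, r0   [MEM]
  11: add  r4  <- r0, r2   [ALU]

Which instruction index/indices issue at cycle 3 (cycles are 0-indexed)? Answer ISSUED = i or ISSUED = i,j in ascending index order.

ISSUED = 5

[0] i0  or  -- RAW r1
[1] i1/i2  sll+sub  -- 2-wide
[2] i3/i4  sll+add  -- 2-wide
[3] i5  st  -- no-port MEM/MEM
[4] i6  ld  -- no-port MEM/BR
[5] i7/i8  beq+sub  -- 2-wide
[6] i9  beq  -- no-port BR/MEM
[7] i10/i11  st+add  -- 2-wide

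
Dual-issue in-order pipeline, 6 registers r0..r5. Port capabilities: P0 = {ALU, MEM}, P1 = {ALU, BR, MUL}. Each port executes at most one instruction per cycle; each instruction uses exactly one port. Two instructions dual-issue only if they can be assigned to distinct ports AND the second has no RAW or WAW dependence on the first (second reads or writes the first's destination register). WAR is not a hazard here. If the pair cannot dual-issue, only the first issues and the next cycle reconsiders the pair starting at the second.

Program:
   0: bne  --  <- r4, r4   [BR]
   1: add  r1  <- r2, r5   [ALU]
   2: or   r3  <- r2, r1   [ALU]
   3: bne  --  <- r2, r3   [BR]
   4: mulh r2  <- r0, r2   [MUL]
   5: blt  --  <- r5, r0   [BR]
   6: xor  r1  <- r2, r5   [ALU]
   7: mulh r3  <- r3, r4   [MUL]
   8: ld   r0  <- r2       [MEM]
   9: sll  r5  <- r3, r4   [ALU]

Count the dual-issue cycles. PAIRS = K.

PAIRS = 3

c0: i0/i1 bne+add  2-wide
c1: i2 or  RAW r3
c2: i3 bne  no-port BR/MUL
c3: i4 mulh  no-port MUL/BR
c4: i5/i6 blt+xor  2-wide
c5: i7/i8 mulh+ld  2-wide
c6: i9 sll  tail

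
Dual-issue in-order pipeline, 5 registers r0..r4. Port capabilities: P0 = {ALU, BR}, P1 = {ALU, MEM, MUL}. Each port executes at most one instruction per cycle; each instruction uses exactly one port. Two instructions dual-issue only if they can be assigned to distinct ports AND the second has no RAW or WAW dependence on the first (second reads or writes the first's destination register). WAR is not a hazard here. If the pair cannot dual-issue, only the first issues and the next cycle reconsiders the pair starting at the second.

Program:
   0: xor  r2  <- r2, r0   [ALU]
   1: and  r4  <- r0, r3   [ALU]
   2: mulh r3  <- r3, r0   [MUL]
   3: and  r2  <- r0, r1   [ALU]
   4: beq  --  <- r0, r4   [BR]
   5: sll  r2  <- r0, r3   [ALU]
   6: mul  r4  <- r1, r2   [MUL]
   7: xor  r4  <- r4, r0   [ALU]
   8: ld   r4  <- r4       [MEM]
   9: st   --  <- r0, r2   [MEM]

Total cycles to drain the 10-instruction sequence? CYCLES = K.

0. xor.ALU+and.ALU @i0/i1  | 2-wide
1. mulh.MUL+and.ALU @i2/i3  | 2-wide
2. beq.BR+sll.ALU @i4/i5  | 2-wide
3. mul.MUL @i6  | RAW+WAW r4
4. xor.ALU @i7  | RAW+WAW r4
5. ld.MEM @i8  | no-port MEM/MEM
6. st.MEM @i9  | tail

CYCLES = 7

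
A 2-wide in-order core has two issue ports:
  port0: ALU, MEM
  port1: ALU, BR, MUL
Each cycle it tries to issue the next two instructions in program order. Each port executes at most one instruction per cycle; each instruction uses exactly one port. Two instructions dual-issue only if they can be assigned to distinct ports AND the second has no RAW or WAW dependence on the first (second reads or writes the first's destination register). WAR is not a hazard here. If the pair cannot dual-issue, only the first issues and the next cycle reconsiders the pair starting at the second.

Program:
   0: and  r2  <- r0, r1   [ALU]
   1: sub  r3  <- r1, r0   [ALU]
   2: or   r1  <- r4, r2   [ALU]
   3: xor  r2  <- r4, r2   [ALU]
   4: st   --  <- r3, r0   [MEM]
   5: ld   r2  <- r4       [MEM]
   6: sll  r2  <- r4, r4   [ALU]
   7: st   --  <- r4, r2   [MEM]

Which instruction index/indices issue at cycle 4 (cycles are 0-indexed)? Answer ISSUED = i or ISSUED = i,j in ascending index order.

[0] i0,i1  and/sub  -- dual
[1] i2,i3  or/xor  -- dual
[2] i4  st  -- no-port MEM/MEM
[3] i5  ld  -- WAW r2
[4] i6  sll  -- RAW r2
[5] i7  st  -- tail

ISSUED = 6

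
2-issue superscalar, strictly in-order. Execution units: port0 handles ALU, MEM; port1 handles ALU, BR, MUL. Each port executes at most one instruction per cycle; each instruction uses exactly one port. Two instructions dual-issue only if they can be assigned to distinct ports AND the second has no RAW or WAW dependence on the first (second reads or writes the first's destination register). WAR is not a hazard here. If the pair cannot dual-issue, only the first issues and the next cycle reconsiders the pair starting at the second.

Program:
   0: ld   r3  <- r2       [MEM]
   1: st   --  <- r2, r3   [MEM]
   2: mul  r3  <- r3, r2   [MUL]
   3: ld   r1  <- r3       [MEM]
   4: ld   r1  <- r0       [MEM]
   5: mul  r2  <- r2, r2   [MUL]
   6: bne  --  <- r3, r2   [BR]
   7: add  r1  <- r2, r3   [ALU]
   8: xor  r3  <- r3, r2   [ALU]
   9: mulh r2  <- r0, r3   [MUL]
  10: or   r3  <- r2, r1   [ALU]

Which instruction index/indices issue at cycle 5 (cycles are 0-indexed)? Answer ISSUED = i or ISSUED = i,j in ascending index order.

t=0 i0:ld ; no-port MEM/MEM
t=1 i1,i2:st mul ; dual
t=2 i3:ld ; no-port MEM/MEM
t=3 i4,i5:ld mul ; dual
t=4 i6,i7:bne add ; dual
t=5 i8:xor ; RAW r3
t=6 i9:mulh ; RAW r2
t=7 i10:or ; tail

ISSUED = 8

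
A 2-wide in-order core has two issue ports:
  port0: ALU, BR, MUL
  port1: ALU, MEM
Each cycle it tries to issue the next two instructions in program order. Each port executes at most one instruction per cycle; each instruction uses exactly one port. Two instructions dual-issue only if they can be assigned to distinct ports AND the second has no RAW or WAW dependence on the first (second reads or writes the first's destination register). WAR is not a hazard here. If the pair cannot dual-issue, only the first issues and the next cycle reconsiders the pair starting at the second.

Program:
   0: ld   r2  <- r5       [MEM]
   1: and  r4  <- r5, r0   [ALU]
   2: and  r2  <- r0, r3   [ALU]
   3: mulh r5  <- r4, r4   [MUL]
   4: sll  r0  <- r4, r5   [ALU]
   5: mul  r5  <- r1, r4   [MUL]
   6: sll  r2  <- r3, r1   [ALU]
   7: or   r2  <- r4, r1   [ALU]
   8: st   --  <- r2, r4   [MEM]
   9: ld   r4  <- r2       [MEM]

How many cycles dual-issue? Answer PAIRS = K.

PAIRS = 3

#0 head=0: ld and i0/i1 2-wide
#1 head=2: and mulh i2/i3 2-wide
#2 head=4: sll mul i4/i5 2-wide
#3 head=6: sll i6 WAW r2
#4 head=7: or i7 RAW r2
#5 head=8: st i8 no-port MEM/MEM
#6 head=9: ld i9 tail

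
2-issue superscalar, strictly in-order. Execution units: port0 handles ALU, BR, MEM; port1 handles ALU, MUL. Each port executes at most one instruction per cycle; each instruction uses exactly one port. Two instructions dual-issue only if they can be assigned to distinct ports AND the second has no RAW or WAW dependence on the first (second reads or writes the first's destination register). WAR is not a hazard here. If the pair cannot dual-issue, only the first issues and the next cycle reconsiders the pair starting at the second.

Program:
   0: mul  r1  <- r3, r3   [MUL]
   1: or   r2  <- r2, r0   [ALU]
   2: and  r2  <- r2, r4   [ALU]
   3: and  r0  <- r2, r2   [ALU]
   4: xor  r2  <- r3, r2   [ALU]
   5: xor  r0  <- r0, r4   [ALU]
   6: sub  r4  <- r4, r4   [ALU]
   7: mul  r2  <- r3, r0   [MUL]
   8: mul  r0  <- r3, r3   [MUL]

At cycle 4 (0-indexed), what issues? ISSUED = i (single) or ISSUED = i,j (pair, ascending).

0. mul+or @i0,i1  | pair
1. and @i2  | RAW r2
2. and+xor @i3,i4  | pair
3. xor+sub @i5,i6  | pair
4. mul @i7  | no-port MUL/MUL
5. mul @i8  | tail

ISSUED = 7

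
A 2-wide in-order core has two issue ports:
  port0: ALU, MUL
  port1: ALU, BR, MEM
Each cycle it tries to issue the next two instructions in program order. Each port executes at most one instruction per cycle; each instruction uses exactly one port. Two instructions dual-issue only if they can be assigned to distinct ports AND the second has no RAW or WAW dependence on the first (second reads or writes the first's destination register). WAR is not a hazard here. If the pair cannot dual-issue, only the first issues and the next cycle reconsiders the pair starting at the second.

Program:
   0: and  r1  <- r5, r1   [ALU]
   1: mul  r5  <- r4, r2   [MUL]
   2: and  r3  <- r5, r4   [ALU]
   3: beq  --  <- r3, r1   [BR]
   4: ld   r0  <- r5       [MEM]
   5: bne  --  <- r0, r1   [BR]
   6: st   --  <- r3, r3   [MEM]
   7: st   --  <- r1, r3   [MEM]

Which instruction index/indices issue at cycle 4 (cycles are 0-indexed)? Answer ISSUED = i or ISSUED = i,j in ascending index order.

[0] i0&i1  and.ALU+mul.MUL  -- 2-wide
[1] i2  and.ALU  -- RAW r3
[2] i3  beq.BR  -- no-port BR/MEM
[3] i4  ld.MEM  -- no-port MEM/BR
[4] i5  bne.BR  -- no-port BR/MEM
[5] i6  st.MEM  -- no-port MEM/MEM
[6] i7  st.MEM  -- tail

ISSUED = 5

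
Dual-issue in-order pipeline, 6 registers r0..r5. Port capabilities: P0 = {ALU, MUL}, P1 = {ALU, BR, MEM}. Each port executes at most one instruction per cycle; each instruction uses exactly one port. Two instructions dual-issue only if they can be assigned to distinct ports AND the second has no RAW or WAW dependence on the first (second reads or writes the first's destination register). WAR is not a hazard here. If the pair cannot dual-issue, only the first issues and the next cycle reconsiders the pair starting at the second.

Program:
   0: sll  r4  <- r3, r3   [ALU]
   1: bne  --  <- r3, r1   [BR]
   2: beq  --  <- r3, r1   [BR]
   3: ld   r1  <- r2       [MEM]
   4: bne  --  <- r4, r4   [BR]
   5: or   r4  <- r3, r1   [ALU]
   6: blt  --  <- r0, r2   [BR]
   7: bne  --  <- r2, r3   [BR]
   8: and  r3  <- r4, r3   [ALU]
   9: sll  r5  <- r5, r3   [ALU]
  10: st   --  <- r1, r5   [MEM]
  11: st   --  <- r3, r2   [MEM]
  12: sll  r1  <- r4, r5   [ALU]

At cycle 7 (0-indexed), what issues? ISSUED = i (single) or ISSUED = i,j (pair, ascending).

ISSUED = 10

t=0 i0+i1:sll bne ; dual
t=1 i2:beq ; no-port BR/MEM
t=2 i3:ld ; no-port MEM/BR
t=3 i4+i5:bne or ; dual
t=4 i6:blt ; no-port BR/BR
t=5 i7+i8:bne and ; dual
t=6 i9:sll ; RAW r5
t=7 i10:st ; no-port MEM/MEM
t=8 i11+i12:st sll ; dual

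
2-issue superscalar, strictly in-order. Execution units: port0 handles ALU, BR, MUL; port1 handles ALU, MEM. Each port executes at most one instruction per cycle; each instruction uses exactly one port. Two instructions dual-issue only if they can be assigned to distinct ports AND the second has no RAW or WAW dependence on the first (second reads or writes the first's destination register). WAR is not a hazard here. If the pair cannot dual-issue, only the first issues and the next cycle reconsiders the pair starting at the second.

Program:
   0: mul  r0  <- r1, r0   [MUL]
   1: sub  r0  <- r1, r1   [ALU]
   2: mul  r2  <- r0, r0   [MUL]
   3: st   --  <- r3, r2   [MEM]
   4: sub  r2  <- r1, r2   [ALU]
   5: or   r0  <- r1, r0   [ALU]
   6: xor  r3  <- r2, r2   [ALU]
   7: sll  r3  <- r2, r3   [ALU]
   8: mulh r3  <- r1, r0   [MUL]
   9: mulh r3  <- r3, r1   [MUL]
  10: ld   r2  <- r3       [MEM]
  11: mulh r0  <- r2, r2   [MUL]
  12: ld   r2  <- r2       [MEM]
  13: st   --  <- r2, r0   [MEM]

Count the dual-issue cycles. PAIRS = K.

PAIRS = 3

[0] i0  mul  -- WAW r0
[1] i1  sub  -- RAW r0
[2] i2  mul  -- RAW r2
[3] i3+i4  st/sub  -- dual
[4] i5+i6  or/xor  -- dual
[5] i7  sll  -- WAW r3
[6] i8  mulh  -- no-port MUL/MUL
[7] i9  mulh  -- RAW r3
[8] i10  ld  -- RAW r2
[9] i11+i12  mulh/ld  -- dual
[10] i13  st  -- tail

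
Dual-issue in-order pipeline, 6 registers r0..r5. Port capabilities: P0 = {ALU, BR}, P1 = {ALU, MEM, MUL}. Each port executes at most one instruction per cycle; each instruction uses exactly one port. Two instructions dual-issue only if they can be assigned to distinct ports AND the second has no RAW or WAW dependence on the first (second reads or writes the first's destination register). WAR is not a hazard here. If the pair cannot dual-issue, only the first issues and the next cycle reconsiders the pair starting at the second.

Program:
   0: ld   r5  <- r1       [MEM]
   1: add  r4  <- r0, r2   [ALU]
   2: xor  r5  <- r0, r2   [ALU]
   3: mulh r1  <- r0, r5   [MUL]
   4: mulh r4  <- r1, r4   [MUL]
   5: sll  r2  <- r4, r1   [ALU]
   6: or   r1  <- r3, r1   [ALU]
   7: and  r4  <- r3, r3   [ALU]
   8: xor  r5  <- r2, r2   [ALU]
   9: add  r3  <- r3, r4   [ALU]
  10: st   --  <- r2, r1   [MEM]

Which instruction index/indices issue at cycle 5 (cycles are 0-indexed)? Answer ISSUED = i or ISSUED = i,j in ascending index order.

[0] i0&i1  ld.MEM;add.ALU  -- pair
[1] i2  xor.ALU  -- RAW r5
[2] i3  mulh.MUL  -- no-port MUL/MUL
[3] i4  mulh.MUL  -- RAW r4
[4] i5&i6  sll.ALU;or.ALU  -- pair
[5] i7&i8  and.ALU;xor.ALU  -- pair
[6] i9&i10  add.ALU;st.MEM  -- pair

ISSUED = 7,8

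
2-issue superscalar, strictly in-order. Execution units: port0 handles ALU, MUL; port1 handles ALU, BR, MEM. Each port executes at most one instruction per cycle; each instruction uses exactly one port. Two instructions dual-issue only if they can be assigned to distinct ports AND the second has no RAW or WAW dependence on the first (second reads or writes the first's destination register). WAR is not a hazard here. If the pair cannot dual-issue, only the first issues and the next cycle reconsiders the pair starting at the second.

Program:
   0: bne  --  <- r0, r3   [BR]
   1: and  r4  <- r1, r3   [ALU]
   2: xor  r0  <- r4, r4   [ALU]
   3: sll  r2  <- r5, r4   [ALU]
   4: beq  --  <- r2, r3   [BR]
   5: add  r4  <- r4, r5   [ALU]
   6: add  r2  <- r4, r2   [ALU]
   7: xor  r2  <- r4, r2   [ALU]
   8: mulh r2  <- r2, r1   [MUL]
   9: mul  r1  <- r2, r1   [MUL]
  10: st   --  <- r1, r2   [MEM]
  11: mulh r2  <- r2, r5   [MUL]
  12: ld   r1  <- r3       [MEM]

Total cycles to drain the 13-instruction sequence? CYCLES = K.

t=0 i0,i1:bne.BR+and.ALU ; dual
t=1 i2,i3:xor.ALU+sll.ALU ; dual
t=2 i4,i5:beq.BR+add.ALU ; dual
t=3 i6:add.ALU ; RAW+WAW r2
t=4 i7:xor.ALU ; RAW+WAW r2
t=5 i8:mulh.MUL ; no-port MUL/MUL
t=6 i9:mul.MUL ; RAW r1
t=7 i10,i11:st.MEM+mulh.MUL ; dual
t=8 i12:ld.MEM ; tail

CYCLES = 9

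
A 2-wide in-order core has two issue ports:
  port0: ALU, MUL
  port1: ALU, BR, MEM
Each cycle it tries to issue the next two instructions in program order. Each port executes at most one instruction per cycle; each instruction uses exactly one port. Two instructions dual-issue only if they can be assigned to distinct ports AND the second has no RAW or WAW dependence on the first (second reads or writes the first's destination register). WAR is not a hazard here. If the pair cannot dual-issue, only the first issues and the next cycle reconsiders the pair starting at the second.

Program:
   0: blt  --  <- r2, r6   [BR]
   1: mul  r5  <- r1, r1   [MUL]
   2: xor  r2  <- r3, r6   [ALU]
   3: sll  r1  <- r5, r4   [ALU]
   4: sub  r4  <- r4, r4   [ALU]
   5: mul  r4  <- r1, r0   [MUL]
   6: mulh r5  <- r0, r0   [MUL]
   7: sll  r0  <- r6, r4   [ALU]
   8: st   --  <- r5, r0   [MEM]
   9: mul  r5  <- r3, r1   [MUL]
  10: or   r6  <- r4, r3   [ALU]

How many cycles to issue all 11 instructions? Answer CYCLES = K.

CYCLES = 7

0. blt+mul @i0+i1  | pair
1. xor+sll @i2+i3  | pair
2. sub @i4  | WAW r4
3. mul @i5  | no-port MUL/MUL
4. mulh+sll @i6+i7  | pair
5. st+mul @i8+i9  | pair
6. or @i10  | tail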